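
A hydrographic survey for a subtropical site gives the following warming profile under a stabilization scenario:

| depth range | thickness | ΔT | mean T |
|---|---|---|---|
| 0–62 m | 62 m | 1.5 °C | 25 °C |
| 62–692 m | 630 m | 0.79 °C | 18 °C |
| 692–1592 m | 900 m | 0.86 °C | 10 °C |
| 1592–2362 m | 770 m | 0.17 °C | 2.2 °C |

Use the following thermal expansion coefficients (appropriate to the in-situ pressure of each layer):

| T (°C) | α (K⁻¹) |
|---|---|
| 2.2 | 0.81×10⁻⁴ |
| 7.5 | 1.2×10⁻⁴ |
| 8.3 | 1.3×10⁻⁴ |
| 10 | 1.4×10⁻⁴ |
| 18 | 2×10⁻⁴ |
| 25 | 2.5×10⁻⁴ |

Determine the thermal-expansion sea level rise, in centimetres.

Δh ≈ 24 cm

Layer 1 at 25 °C → α = 2.5×10⁻⁴ K⁻¹
Layer 2 at 18 °C → α = 2×10⁻⁴ K⁻¹
Layer 3 at 10 °C → α = 1.4×10⁻⁴ K⁻¹
Layer 4 at 2.2 °C → α = 0.81×10⁻⁴ K⁻¹
0–62 m: 62 × 2.5×10⁻⁴ × 1.5 = 0.02325 m
Layer 2: 630 × 0.79 × 2×10⁻⁴ = 0.09954 m
900 × 1.4×10⁻⁴ × 0.86 = 0.10836 m
Layer 4: 0.17 × 0.81×10⁻⁴ × 770 = 0.0106029 m
Δh = 0.02325 + 0.09954 + 0.10836 + 0.0106029 = 0.2417529 m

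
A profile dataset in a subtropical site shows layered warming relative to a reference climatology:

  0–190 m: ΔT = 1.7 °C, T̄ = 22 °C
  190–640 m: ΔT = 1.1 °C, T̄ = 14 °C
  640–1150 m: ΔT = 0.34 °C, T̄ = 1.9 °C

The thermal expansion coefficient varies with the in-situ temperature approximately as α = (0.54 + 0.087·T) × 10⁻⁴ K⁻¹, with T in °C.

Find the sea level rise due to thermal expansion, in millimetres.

Layer 1: α = (0.54 + 0.087×22)×10⁻⁴ = 2.454×10⁻⁴ K⁻¹
Layer 2: α = (0.54 + 0.087×14)×10⁻⁴ = 1.758×10⁻⁴ K⁻¹
Layer 3: α = (0.54 + 0.087×1.9)×10⁻⁴ = 0.7053×10⁻⁴ K⁻¹
Layer 1: 2.454×10⁻⁴ × 1.7 × 190 = 0.0792642 m
Layer 2: 450 × 1.1 × 1.758×10⁻⁴ = 0.087021 m
510 × 0.34 × 0.7053×10⁻⁴ = 0.012229902 m
Δh = 0.0792642 + 0.087021 + 0.012229902 = 0.178515102 m ≈ 179 mm

Δh = 179 mm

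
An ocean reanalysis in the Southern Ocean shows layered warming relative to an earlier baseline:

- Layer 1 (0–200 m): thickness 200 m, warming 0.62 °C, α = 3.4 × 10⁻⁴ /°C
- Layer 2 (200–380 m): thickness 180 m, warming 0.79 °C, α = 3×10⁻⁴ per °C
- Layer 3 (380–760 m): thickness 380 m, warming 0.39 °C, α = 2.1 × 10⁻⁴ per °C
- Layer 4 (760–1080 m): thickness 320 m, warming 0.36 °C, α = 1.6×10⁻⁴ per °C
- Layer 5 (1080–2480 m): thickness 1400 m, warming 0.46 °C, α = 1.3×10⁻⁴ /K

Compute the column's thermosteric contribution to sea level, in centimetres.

3.4×10⁻⁴ × 200 × 0.62 = 0.04216 m
200–380 m: 3×10⁻⁴ × 0.79 × 180 = 0.04266 m
380 × 2.1×10⁻⁴ × 0.39 = 0.031122 m
760–1080 m: 1.6×10⁻⁴ × 0.36 × 320 = 0.018432 m
Layer 5: 1400 × 0.46 × 1.3×10⁻⁴ = 0.08372 m
Δh = 0.04216 + 0.04266 + 0.031122 + 0.018432 + 0.08372 = 0.218094 m ≈ 21.8 cm

21.8 cm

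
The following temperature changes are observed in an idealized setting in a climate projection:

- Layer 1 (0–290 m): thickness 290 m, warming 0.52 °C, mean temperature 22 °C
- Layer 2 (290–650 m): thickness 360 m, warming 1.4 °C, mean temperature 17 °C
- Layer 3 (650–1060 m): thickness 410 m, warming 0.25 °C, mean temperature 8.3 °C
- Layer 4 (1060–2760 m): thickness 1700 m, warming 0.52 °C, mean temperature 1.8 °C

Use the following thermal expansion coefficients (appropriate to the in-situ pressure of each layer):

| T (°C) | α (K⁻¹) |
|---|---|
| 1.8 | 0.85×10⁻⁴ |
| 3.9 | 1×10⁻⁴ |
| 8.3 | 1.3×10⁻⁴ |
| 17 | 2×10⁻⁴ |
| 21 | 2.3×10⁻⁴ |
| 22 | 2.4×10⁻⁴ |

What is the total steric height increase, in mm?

Layer 1 at 22 °C → α = 2.4×10⁻⁴ K⁻¹
Layer 2 at 17 °C → α = 2×10⁻⁴ K⁻¹
Layer 3 at 8.3 °C → α = 1.3×10⁻⁴ K⁻¹
Layer 4 at 1.8 °C → α = 0.85×10⁻⁴ K⁻¹
Layer 1: 2.4×10⁻⁴ × 290 × 0.52 = 0.036192 m
290–650 m: 1.4 × 360 × 2×10⁻⁴ = 0.10080 m
0.25 × 1.3×10⁻⁴ × 410 = 0.013325 m
1060–2760 m: 0.85×10⁻⁴ × 1700 × 0.52 = 0.07514 m
Δh = 0.036192 + 0.10080 + 0.013325 + 0.07514 = 0.225457 m

230 mm of thermosteric rise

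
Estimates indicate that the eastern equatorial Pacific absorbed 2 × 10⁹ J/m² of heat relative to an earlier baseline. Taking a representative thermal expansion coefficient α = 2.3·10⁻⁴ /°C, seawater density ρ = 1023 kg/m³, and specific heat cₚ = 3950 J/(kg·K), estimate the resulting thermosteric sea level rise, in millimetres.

Δh = αQ/(ρcₚ) = 2.3×10⁻⁴ × 2×10⁹ / (1023 × 3950) ≈ 0.11384 m

about 114 mm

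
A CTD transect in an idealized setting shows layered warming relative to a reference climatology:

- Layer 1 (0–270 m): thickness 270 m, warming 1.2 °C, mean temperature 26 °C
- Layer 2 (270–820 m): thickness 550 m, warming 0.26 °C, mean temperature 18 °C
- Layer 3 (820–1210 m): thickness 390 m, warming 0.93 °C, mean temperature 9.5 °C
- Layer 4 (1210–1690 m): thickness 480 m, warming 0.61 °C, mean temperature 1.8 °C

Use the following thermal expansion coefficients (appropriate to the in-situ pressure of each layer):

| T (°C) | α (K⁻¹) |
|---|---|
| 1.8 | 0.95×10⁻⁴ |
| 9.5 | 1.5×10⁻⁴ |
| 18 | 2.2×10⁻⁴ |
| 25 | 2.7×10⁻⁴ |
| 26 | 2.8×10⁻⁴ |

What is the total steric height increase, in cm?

Δh ≈ 20 cm

Layer 1 at 26 °C → α = 2.8×10⁻⁴ K⁻¹
Layer 2 at 18 °C → α = 2.2×10⁻⁴ K⁻¹
Layer 3 at 9.5 °C → α = 1.5×10⁻⁴ K⁻¹
Layer 4 at 1.8 °C → α = 0.95×10⁻⁴ K⁻¹
1.2 × 270 × 2.8×10⁻⁴ = 0.09072 m
0.26 × 2.2×10⁻⁴ × 550 = 0.03146 m
0.93 × 390 × 1.5×10⁻⁴ = 0.054405 m
480 × 0.95×10⁻⁴ × 0.61 = 0.027816 m
Δh = 0.09072 + 0.03146 + 0.054405 + 0.027816 = 0.204401 m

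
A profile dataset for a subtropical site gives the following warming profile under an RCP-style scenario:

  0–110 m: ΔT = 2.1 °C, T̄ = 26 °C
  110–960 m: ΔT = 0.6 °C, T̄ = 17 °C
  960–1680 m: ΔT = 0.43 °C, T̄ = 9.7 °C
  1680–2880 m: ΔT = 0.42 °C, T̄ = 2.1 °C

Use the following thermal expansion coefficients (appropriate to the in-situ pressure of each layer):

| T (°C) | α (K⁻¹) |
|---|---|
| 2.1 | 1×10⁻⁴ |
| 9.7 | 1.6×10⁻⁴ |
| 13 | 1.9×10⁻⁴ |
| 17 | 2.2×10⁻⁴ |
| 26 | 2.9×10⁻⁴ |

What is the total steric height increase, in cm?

Layer 1 at 26 °C → α = 2.9×10⁻⁴ K⁻¹
Layer 2 at 17 °C → α = 2.2×10⁻⁴ K⁻¹
Layer 3 at 9.7 °C → α = 1.6×10⁻⁴ K⁻¹
Layer 4 at 2.1 °C → α = 1×10⁻⁴ K⁻¹
Layer 1: 2.9×10⁻⁴ × 110 × 2.1 = 0.06699 m
Layer 2: 0.6 × 2.2×10⁻⁴ × 850 = 0.11220 m
960–1680 m: 0.43 × 1.6×10⁻⁴ × 720 = 0.049536 m
1×10⁻⁴ × 0.42 × 1200 = 0.05040 m
Δh = 0.06699 + 0.11220 + 0.049536 + 0.05040 = 0.279126 m ≈ 27.9 cm

27.9 cm of thermosteric rise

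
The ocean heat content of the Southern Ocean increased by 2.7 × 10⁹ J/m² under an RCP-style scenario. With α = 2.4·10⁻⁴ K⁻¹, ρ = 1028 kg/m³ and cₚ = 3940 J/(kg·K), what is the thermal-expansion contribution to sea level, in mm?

Δh = αQ/(ρcₚ) = 2.4×10⁻⁴ × 2.7×10⁹ / (1028 × 3940) ≈ 0.15999 m

about 160 mm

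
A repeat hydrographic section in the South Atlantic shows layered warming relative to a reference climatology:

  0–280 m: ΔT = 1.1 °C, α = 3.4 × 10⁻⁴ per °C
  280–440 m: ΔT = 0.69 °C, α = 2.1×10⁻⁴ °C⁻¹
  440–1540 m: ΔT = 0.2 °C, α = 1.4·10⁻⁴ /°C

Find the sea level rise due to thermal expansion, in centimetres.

16 cm

0–280 m: 1.1 × 3.4×10⁻⁴ × 280 = 0.10472 m
0.69 × 160 × 2.1×10⁻⁴ = 0.023184 m
0.2 × 1100 × 1.4×10⁻⁴ = 0.03080 m
Δh = 0.10472 + 0.023184 + 0.03080 = 0.158704 m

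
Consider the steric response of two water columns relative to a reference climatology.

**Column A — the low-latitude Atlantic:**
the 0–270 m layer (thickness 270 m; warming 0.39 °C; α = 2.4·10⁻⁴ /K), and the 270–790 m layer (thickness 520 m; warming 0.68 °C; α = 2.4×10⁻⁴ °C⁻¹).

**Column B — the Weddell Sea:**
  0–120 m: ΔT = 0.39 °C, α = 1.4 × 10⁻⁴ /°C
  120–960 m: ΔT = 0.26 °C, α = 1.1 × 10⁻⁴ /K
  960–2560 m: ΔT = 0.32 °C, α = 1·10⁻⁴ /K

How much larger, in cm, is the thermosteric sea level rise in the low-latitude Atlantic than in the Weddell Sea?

Δh_A − Δh_B ≈ 2.8 cm

A 0–270 m: 2.4×10⁻⁴ × 0.39 × 270 = 0.025272 m
A 270–790 m: 2.4×10⁻⁴ × 0.68 × 520 = 0.084864 m
A total: 0.110136 m
B 0–120 m: 0.39 × 1.4×10⁻⁴ × 120 = 0.006552 m
B Layer 2: 0.26 × 840 × 1.1×10⁻⁴ = 0.024024 m
B 960–2560 m: 1×10⁻⁴ × 1600 × 0.32 = 0.05120 m
B total: 0.081776 m
Difference: 0.110136 − 0.081776 = 0.02836 m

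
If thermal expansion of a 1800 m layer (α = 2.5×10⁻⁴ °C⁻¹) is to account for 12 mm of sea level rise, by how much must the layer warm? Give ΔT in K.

ΔT ≈ 0.0267 K

ΔT = Δh/(αH) = 0.012 / (2.5×10⁻⁴ × 1800) ≈ 0.02667 K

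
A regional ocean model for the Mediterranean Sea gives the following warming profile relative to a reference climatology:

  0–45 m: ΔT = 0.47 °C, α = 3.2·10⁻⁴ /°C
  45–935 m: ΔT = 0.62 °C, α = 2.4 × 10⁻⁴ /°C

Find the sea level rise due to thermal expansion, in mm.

0–45 m: 0.47 × 3.2×10⁻⁴ × 45 = 0.006768 m
2.4×10⁻⁴ × 0.62 × 890 = 0.132432 m
Δh = 0.006768 + 0.132432 = 0.13920 m ≈ 139 mm

139 mm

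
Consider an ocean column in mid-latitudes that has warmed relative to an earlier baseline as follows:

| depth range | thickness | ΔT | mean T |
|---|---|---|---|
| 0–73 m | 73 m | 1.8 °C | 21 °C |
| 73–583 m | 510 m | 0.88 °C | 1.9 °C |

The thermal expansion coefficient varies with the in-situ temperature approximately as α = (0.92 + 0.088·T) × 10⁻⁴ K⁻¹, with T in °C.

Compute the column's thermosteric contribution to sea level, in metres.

Layer 1: α = (0.92 + 0.088×21)×10⁻⁴ = 2.768×10⁻⁴ K⁻¹
Layer 2: α = (0.92 + 0.088×1.9)×10⁻⁴ = 1.0872×10⁻⁴ K⁻¹
Layer 1: 2.768×10⁻⁴ × 1.8 × 73 = 0.03637152 m
Layer 2: 0.88 × 1.0872×10⁻⁴ × 510 = 0.048793536 m
Δh = 0.03637152 + 0.048793536 = 0.085165056 m ≈ 0.085 m

about 0.085 m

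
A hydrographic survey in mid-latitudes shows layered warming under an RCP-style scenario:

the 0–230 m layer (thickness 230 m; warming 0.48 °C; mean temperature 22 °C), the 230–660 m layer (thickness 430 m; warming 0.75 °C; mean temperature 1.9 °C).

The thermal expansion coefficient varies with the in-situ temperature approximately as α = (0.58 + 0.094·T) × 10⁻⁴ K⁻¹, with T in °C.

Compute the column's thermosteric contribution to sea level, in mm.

Layer 1: α = (0.58 + 0.094×22)×10⁻⁴ = 2.648×10⁻⁴ K⁻¹
Layer 2: α = (0.58 + 0.094×1.9)×10⁻⁴ = 0.7586×10⁻⁴ K⁻¹
Layer 1: 2.648×10⁻⁴ × 230 × 0.48 = 0.02923392 m
Layer 2: 0.7586×10⁻⁴ × 430 × 0.75 = 0.02446485 m
Δh = 0.02923392 + 0.02446485 = 0.05369877 m

54 mm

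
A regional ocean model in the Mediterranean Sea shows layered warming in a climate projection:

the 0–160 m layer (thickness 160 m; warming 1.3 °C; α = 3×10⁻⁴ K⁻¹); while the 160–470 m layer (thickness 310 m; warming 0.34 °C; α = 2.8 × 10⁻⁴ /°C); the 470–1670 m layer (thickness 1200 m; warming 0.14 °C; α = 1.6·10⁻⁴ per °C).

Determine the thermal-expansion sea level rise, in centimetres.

Δh = 11.9 cm

Layer 1: 1.3 × 3×10⁻⁴ × 160 = 0.06240 m
160–470 m: 310 × 2.8×10⁻⁴ × 0.34 = 0.029512 m
470–1670 m: 1200 × 0.14 × 1.6×10⁻⁴ = 0.02688 m
Δh = 0.06240 + 0.029512 + 0.02688 = 0.118792 m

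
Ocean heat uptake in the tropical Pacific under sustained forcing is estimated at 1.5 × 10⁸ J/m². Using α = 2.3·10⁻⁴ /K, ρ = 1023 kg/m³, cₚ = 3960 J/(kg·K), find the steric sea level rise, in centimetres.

0.852 cm

Δh = αQ/(ρcₚ) = 2.3×10⁻⁴ × 1.5×10⁸ / (1023 × 3960) ≈ 0.0085162 m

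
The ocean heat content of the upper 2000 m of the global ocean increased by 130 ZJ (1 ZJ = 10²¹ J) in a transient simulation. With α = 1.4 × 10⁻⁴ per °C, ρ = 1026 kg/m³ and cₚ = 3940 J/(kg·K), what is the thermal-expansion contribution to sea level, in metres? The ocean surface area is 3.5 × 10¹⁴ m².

0.0129 m

Per unit area: Q = 130×10²¹ / (3.5×10¹⁴) ≈ 3.714×10⁸ J/m²
Δh = αQ/(ρcₚ) = 1.4×10⁻⁴ × 3.714×10⁸ / (1026 × 3940) ≈ 0.012863 m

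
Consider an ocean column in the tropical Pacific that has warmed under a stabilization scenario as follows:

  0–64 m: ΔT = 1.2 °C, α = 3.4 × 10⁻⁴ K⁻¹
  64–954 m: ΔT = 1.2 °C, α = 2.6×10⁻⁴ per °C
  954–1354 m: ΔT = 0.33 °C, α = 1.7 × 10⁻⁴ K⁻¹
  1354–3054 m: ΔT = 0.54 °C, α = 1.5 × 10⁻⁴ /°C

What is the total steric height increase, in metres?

0.46 m

64 × 1.2 × 3.4×10⁻⁴ = 0.026112 m
1.2 × 2.6×10⁻⁴ × 890 = 0.27768 m
Layer 3: 1.7×10⁻⁴ × 400 × 0.33 = 0.02244 m
1700 × 0.54 × 1.5×10⁻⁴ = 0.13770 m
Δh = 0.026112 + 0.27768 + 0.02244 + 0.13770 = 0.463932 m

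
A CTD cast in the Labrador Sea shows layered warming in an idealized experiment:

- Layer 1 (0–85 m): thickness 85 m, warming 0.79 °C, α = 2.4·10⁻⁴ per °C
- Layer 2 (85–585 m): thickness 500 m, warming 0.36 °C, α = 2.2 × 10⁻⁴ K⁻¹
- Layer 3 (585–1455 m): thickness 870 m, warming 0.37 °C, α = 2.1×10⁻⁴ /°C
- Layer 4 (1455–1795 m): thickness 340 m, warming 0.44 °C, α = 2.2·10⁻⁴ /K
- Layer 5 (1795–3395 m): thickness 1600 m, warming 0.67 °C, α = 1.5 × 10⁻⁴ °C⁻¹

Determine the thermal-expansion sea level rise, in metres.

0.32 m of thermosteric rise

Layer 1: 85 × 0.79 × 2.4×10⁻⁴ = 0.016116 m
2.2×10⁻⁴ × 0.36 × 500 = 0.03960 m
585–1455 m: 2.1×10⁻⁴ × 0.37 × 870 = 0.067599 m
Layer 4: 340 × 2.2×10⁻⁴ × 0.44 = 0.032912 m
1795–3395 m: 1600 × 0.67 × 1.5×10⁻⁴ = 0.16080 m
Δh = 0.016116 + 0.03960 + 0.067599 + 0.032912 + 0.16080 = 0.317027 m ≈ 0.32 m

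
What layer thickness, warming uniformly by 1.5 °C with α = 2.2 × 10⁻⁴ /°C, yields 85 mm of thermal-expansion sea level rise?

H ≈ 258 m

H = Δh/(αΔT) = 0.085 / (2.2×10⁻⁴ × 1.5) ≈ 257.6 m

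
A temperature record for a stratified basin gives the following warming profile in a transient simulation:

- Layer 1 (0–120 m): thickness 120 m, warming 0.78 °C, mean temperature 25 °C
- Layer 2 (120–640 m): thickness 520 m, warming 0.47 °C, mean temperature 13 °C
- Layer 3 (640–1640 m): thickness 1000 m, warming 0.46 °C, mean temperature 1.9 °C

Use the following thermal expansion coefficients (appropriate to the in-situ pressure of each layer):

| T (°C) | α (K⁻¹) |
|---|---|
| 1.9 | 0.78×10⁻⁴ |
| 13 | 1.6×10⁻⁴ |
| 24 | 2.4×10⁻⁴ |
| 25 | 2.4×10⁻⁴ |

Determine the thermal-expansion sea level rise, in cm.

9.74 cm

Layer 1 at 25 °C → α = 2.4×10⁻⁴ K⁻¹
Layer 2 at 13 °C → α = 1.6×10⁻⁴ K⁻¹
Layer 3 at 1.9 °C → α = 0.78×10⁻⁴ K⁻¹
Layer 1: 0.78 × 2.4×10⁻⁴ × 120 = 0.022464 m
120–640 m: 520 × 0.47 × 1.6×10⁻⁴ = 0.039104 m
640–1640 m: 0.78×10⁻⁴ × 0.46 × 1000 = 0.03588 m
Δh = 0.022464 + 0.039104 + 0.03588 = 0.097448 m ≈ 9.74 cm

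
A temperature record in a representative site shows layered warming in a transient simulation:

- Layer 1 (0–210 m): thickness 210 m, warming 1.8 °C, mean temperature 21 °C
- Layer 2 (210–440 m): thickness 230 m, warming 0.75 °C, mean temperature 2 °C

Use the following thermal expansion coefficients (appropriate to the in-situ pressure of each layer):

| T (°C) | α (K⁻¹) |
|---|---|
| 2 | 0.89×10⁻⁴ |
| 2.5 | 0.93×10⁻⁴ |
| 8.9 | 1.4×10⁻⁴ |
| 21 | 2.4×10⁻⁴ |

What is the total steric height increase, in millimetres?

Layer 1 at 21 °C → α = 2.4×10⁻⁴ K⁻¹
Layer 2 at 2 °C → α = 0.89×10⁻⁴ K⁻¹
2.4×10⁻⁴ × 1.8 × 210 = 0.09072 m
0.75 × 230 × 0.89×10⁻⁴ = 0.0153525 m
Δh = 0.09072 + 0.0153525 = 0.1060725 m ≈ 106 mm

Δh ≈ 106 mm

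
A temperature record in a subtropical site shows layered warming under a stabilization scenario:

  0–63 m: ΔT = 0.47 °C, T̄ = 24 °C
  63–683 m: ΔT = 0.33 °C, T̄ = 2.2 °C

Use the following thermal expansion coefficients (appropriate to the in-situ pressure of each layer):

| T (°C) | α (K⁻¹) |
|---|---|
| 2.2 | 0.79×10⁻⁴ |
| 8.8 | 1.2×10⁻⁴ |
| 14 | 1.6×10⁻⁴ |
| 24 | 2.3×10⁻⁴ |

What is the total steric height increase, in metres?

about 0.0230 m

Layer 1 at 24 °C → α = 2.3×10⁻⁴ K⁻¹
Layer 2 at 2.2 °C → α = 0.79×10⁻⁴ K⁻¹
63 × 2.3×10⁻⁴ × 0.47 = 0.0068103 m
Layer 2: 0.33 × 0.79×10⁻⁴ × 620 = 0.0161634 m
Δh = 0.0068103 + 0.0161634 = 0.0229737 m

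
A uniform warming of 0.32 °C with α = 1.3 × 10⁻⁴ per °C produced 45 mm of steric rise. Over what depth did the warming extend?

about 1080 m

H = Δh/(αΔT) = 0.045 / (1.3×10⁻⁴ × 0.32) ≈ 1082 m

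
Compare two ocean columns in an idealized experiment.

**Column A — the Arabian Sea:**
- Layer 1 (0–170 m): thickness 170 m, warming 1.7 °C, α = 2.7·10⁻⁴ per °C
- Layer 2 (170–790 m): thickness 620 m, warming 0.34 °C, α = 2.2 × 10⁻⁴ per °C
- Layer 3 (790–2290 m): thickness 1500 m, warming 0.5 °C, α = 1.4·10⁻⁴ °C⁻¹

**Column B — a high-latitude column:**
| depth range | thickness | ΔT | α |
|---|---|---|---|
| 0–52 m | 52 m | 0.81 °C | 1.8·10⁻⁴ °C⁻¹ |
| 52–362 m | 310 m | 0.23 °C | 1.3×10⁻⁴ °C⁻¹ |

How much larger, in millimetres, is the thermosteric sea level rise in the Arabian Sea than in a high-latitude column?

A 0–170 m: 2.7×10⁻⁴ × 170 × 1.7 = 0.07803 m
A 2.2×10⁻⁴ × 0.34 × 620 = 0.046376 m
A Layer 3: 1500 × 1.4×10⁻⁴ × 0.5 = 0.10500 m
A total: 0.229406 m
B 0.81 × 52 × 1.8×10⁻⁴ = 0.0075816 m
B Layer 2: 1.3×10⁻⁴ × 310 × 0.23 = 0.009269 m
B total: 0.0168506 m
Difference: 0.229406 − 0.0168506 = 0.2125554 m

Δh_A − Δh_B ≈ 210 mm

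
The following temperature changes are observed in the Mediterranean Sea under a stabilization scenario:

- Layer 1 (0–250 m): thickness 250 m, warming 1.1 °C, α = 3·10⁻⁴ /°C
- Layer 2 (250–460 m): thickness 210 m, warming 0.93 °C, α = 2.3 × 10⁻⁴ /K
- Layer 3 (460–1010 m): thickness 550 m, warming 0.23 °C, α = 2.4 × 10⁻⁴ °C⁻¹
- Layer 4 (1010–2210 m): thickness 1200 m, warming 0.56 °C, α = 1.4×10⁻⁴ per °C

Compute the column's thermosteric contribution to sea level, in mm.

Δh = 250 mm

0–250 m: 1.1 × 250 × 3×10⁻⁴ = 0.08250 m
250–460 m: 210 × 0.93 × 2.3×10⁻⁴ = 0.044919 m
460–1010 m: 550 × 2.4×10⁻⁴ × 0.23 = 0.03036 m
1010–2210 m: 1.4×10⁻⁴ × 1200 × 0.56 = 0.09408 m
Δh = 0.08250 + 0.044919 + 0.03036 + 0.09408 = 0.251859 m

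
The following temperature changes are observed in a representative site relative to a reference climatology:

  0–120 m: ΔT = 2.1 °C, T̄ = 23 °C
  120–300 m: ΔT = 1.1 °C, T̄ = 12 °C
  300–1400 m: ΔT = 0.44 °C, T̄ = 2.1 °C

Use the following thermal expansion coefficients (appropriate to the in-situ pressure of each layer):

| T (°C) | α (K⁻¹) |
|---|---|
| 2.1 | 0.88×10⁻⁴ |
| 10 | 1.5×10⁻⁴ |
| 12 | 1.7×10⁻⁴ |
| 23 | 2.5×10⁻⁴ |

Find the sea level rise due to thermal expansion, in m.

Layer 1 at 23 °C → α = 2.5×10⁻⁴ K⁻¹
Layer 2 at 12 °C → α = 1.7×10⁻⁴ K⁻¹
Layer 3 at 2.1 °C → α = 0.88×10⁻⁴ K⁻¹
Layer 1: 2.1 × 120 × 2.5×10⁻⁴ = 0.06300 m
1.7×10⁻⁴ × 1.1 × 180 = 0.03366 m
Layer 3: 1100 × 0.88×10⁻⁴ × 0.44 = 0.042592 m
Δh = 0.06300 + 0.03366 + 0.042592 = 0.139252 m

0.139 m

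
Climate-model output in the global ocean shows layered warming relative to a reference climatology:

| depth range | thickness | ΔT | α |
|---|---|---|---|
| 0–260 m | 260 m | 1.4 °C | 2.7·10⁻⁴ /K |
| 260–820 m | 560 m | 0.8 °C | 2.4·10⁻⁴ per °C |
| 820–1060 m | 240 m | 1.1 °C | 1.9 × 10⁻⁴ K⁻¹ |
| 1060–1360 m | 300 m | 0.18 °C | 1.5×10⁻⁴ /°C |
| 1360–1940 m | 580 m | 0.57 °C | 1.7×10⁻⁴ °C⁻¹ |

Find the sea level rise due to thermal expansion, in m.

Δh = 0.320 m

2.7×10⁻⁴ × 260 × 1.4 = 0.09828 m
260–820 m: 2.4×10⁻⁴ × 560 × 0.8 = 0.10752 m
Layer 3: 1.1 × 240 × 1.9×10⁻⁴ = 0.05016 m
1060–1360 m: 300 × 0.18 × 1.5×10⁻⁴ = 0.00810 m
1360–1940 m: 0.57 × 1.7×10⁻⁴ × 580 = 0.056202 m
Δh = 0.09828 + 0.10752 + 0.05016 + 0.00810 + 0.056202 = 0.320262 m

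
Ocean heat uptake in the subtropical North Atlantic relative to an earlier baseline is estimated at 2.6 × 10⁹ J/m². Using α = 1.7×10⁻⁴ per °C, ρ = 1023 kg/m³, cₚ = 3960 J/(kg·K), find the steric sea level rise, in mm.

about 110 mm

Δh = αQ/(ρcₚ) = 1.7×10⁻⁴ × 2.6×10⁹ / (1023 × 3960) ≈ 0.10911 m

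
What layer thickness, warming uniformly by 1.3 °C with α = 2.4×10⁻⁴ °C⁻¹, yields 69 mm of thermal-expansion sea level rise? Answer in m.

H = Δh/(αΔT) = 0.069 / (2.4×10⁻⁴ × 1.3) ≈ 221.2 m

221 m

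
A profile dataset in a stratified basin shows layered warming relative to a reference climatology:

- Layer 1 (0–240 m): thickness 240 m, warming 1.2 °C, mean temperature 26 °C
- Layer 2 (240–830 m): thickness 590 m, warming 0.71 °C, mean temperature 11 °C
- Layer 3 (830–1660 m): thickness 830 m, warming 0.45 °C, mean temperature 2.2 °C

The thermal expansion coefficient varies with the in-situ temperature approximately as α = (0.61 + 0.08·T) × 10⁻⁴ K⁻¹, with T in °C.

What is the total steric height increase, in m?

Layer 1: α = (0.61 + 0.08×26)×10⁻⁴ = 2.69×10⁻⁴ K⁻¹
Layer 2: α = (0.61 + 0.08×11)×10⁻⁴ = 1.49×10⁻⁴ K⁻¹
Layer 3: α = (0.61 + 0.08×2.2)×10⁻⁴ = 0.786×10⁻⁴ K⁻¹
0–240 m: 2.69×10⁻⁴ × 1.2 × 240 = 0.077472 m
0.71 × 590 × 1.49×10⁻⁴ = 0.0624161 m
0.45 × 830 × 0.786×10⁻⁴ = 0.0293571 m
Δh = 0.077472 + 0.0624161 + 0.0293571 = 0.1692452 m ≈ 0.169 m

about 0.169 m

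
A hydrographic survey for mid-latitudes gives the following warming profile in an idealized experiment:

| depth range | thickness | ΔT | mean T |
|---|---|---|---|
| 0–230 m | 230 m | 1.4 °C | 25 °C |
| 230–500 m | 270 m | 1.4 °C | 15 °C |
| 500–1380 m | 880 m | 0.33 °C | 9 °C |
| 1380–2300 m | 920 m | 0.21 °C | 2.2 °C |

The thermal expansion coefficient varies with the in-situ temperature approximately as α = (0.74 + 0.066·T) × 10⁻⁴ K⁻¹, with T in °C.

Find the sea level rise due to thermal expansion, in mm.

Layer 1: α = (0.74 + 0.066×25)×10⁻⁴ = 2.39×10⁻⁴ K⁻¹
Layer 2: α = (0.74 + 0.066×15)×10⁻⁴ = 1.73×10⁻⁴ K⁻¹
Layer 3: α = (0.74 + 0.066×9)×10⁻⁴ = 1.334×10⁻⁴ K⁻¹
Layer 4: α = (0.74 + 0.066×2.2)×10⁻⁴ = 0.8852×10⁻⁴ K⁻¹
1.4 × 2.39×10⁻⁴ × 230 = 0.076958 m
Layer 2: 1.73×10⁻⁴ × 270 × 1.4 = 0.065394 m
Layer 3: 1.334×10⁻⁴ × 0.33 × 880 = 0.03873936 m
Layer 4: 920 × 0.21 × 0.8852×10⁻⁴ = 0.017102064 m
Δh = 0.076958 + 0.065394 + 0.03873936 + 0.017102064 = 0.198193424 m ≈ 200 mm

200 mm of thermosteric rise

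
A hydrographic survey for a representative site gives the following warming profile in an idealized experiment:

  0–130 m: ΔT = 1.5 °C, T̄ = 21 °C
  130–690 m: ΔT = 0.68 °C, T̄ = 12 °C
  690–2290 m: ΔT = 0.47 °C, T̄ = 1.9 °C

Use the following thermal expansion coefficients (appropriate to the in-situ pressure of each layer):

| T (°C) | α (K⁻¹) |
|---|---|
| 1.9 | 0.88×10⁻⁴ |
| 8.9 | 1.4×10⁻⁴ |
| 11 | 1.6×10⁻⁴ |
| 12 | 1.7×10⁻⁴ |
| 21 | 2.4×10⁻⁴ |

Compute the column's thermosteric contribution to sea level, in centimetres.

Δh = 17.8 cm

Layer 1 at 21 °C → α = 2.4×10⁻⁴ K⁻¹
Layer 2 at 12 °C → α = 1.7×10⁻⁴ K⁻¹
Layer 3 at 1.9 °C → α = 0.88×10⁻⁴ K⁻¹
0–130 m: 1.5 × 130 × 2.4×10⁻⁴ = 0.04680 m
130–690 m: 1.7×10⁻⁴ × 0.68 × 560 = 0.064736 m
690–2290 m: 0.88×10⁻⁴ × 1600 × 0.47 = 0.066176 m
Δh = 0.04680 + 0.064736 + 0.066176 = 0.177712 m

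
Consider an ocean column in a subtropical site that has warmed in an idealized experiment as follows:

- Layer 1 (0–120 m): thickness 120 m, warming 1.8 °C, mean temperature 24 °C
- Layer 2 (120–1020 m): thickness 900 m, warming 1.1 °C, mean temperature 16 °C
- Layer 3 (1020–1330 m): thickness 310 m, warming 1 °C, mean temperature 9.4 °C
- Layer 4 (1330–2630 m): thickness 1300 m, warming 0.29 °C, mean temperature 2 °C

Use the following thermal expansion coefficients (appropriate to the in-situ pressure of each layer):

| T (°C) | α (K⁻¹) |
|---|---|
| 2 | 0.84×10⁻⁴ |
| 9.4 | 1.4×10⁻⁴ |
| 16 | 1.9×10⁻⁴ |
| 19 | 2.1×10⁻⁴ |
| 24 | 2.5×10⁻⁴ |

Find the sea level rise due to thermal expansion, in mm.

320 mm of thermosteric rise

Layer 1 at 24 °C → α = 2.5×10⁻⁴ K⁻¹
Layer 2 at 16 °C → α = 1.9×10⁻⁴ K⁻¹
Layer 3 at 9.4 °C → α = 1.4×10⁻⁴ K⁻¹
Layer 4 at 2 °C → α = 0.84×10⁻⁴ K⁻¹
Layer 1: 1.8 × 120 × 2.5×10⁻⁴ = 0.05400 m
120–1020 m: 900 × 1.9×10⁻⁴ × 1.1 = 0.18810 m
1 × 1.4×10⁻⁴ × 310 = 0.04340 m
Layer 4: 1300 × 0.29 × 0.84×10⁻⁴ = 0.031668 m
Δh = 0.05400 + 0.18810 + 0.04340 + 0.031668 = 0.317168 m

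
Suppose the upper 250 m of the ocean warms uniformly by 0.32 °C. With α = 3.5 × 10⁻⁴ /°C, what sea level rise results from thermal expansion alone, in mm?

Δh = αΔT·H = 3.5×10⁻⁴ × 0.32 × 250 = 0.02800 m

Δh ≈ 28 mm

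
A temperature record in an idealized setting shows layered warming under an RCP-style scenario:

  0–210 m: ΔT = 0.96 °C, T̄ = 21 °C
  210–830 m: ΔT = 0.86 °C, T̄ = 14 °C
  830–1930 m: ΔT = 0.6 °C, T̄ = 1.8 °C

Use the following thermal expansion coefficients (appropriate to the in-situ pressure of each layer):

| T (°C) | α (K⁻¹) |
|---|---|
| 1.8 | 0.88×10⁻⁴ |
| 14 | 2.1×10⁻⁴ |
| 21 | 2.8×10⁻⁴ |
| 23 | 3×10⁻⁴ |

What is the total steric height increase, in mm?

Δh = 230 mm

Layer 1 at 21 °C → α = 2.8×10⁻⁴ K⁻¹
Layer 2 at 14 °C → α = 2.1×10⁻⁴ K⁻¹
Layer 3 at 1.8 °C → α = 0.88×10⁻⁴ K⁻¹
2.8×10⁻⁴ × 0.96 × 210 = 0.056448 m
Layer 2: 0.86 × 2.1×10⁻⁴ × 620 = 0.111972 m
Layer 3: 0.88×10⁻⁴ × 1100 × 0.6 = 0.05808 m
Δh = 0.056448 + 0.111972 + 0.05808 = 0.22650 m ≈ 230 mm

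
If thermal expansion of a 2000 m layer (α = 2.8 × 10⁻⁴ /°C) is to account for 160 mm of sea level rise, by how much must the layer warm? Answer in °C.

ΔT = Δh/(αH) = 0.16 / (2.8×10⁻⁴ × 2000) ≈ 0.2857 °C

about 0.286 °C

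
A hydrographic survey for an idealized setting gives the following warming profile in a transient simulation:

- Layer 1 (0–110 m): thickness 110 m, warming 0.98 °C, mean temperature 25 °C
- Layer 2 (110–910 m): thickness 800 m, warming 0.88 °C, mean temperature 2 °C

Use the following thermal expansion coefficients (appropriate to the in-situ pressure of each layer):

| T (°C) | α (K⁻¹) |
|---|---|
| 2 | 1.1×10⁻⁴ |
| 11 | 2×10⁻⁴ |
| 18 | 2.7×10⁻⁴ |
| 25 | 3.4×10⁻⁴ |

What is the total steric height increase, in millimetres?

about 114 mm

Layer 1 at 25 °C → α = 3.4×10⁻⁴ K⁻¹
Layer 2 at 2 °C → α = 1.1×10⁻⁴ K⁻¹
0–110 m: 3.4×10⁻⁴ × 110 × 0.98 = 0.036652 m
Layer 2: 1.1×10⁻⁴ × 800 × 0.88 = 0.07744 m
Δh = 0.036652 + 0.07744 = 0.114092 m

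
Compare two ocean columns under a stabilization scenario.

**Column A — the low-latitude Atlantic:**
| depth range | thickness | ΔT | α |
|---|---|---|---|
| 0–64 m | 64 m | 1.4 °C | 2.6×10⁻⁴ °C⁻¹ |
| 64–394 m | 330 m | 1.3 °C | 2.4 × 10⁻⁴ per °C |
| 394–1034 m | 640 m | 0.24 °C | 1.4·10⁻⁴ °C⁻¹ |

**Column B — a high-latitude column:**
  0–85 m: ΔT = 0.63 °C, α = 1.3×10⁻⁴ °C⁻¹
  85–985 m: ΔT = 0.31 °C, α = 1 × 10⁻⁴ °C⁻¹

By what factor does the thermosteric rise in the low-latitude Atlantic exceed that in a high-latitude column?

A Layer 1: 1.4 × 64 × 2.6×10⁻⁴ = 0.023296 m
A 330 × 2.4×10⁻⁴ × 1.3 = 0.10296 m
A 394–1034 m: 640 × 1.4×10⁻⁴ × 0.24 = 0.021504 m
A total: 0.14776 m
B Layer 1: 0.63 × 85 × 1.3×10⁻⁴ = 0.0069615 m
B Layer 2: 0.31 × 900 × 1×10⁻⁴ = 0.02790 m
B total: 0.0348615 m
Ratio: 0.14776 / 0.0348615 ≈ 4.238

≈ 4.24×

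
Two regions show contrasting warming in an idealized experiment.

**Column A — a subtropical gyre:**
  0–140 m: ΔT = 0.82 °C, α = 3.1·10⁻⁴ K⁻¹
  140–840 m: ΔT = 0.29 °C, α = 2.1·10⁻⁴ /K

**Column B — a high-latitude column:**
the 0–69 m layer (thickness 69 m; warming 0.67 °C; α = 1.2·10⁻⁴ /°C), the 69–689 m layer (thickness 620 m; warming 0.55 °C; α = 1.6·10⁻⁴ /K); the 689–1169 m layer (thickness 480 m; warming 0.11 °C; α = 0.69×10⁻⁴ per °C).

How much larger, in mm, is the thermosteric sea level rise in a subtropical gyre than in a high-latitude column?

A 0–140 m: 140 × 0.82 × 3.1×10⁻⁴ = 0.035588 m
A 0.29 × 2.1×10⁻⁴ × 700 = 0.04263 m
A total: 0.078218 m
B 0–69 m: 0.67 × 69 × 1.2×10⁻⁴ = 0.0055476 m
B 69–689 m: 620 × 0.55 × 1.6×10⁻⁴ = 0.05456 m
B 689–1169 m: 0.11 × 0.69×10⁻⁴ × 480 = 0.0036432 m
B total: 0.0637508 m
Difference: 0.078218 − 0.0637508 = 0.0144672 m

Δh_A − Δh_B ≈ 14.5 mm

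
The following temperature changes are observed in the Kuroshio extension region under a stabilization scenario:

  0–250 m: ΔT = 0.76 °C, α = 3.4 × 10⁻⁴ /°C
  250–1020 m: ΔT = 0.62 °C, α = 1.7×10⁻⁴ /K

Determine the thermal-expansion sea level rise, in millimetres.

Layer 1: 3.4×10⁻⁴ × 250 × 0.76 = 0.06460 m
Layer 2: 1.7×10⁻⁴ × 770 × 0.62 = 0.081158 m
Δh = 0.06460 + 0.081158 = 0.145758 m

Δh ≈ 150 mm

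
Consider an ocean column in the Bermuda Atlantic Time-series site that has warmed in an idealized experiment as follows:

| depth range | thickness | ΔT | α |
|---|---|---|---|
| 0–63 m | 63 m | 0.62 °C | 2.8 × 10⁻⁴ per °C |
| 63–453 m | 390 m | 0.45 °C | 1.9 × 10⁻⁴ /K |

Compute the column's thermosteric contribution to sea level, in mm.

0–63 m: 63 × 2.8×10⁻⁴ × 0.62 = 0.0109368 m
63–453 m: 0.45 × 390 × 1.9×10⁻⁴ = 0.033345 m
Δh = 0.0109368 + 0.033345 = 0.0442818 m ≈ 44.3 mm

Δh = 44.3 mm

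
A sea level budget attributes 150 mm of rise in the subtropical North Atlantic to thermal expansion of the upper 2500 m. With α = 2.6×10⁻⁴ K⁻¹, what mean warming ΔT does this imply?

0.231 °C

ΔT = Δh/(αH) = 0.15 / (2.6×10⁻⁴ × 2500) ≈ 0.2308 °C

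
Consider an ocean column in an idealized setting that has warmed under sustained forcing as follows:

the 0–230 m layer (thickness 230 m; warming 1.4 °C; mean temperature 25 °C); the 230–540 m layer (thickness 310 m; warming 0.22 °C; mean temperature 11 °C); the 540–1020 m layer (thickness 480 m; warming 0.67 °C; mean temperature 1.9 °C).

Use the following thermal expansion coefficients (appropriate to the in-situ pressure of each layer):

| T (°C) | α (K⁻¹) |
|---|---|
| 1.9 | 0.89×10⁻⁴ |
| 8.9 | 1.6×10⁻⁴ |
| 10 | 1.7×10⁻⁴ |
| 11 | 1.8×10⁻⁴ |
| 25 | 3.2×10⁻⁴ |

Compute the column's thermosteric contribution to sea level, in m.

about 0.144 m

Layer 1 at 25 °C → α = 3.2×10⁻⁴ K⁻¹
Layer 2 at 11 °C → α = 1.8×10⁻⁴ K⁻¹
Layer 3 at 1.9 °C → α = 0.89×10⁻⁴ K⁻¹
0–230 m: 230 × 3.2×10⁻⁴ × 1.4 = 0.10304 m
Layer 2: 310 × 0.22 × 1.8×10⁻⁴ = 0.012276 m
480 × 0.89×10⁻⁴ × 0.67 = 0.0286224 m
Δh = 0.10304 + 0.012276 + 0.0286224 = 0.1439384 m ≈ 0.144 m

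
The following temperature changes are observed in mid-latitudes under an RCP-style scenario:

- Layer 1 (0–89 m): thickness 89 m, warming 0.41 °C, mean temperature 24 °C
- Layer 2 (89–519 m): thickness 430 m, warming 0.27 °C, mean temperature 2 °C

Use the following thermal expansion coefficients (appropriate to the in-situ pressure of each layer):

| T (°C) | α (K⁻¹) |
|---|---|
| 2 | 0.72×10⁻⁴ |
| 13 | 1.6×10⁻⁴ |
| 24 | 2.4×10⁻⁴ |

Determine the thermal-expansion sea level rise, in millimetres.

about 17.1 mm

Layer 1 at 24 °C → α = 2.4×10⁻⁴ K⁻¹
Layer 2 at 2 °C → α = 0.72×10⁻⁴ K⁻¹
Layer 1: 2.4×10⁻⁴ × 0.41 × 89 = 0.0087576 m
0.27 × 0.72×10⁻⁴ × 430 = 0.0083592 m
Δh = 0.0087576 + 0.0083592 = 0.0171168 m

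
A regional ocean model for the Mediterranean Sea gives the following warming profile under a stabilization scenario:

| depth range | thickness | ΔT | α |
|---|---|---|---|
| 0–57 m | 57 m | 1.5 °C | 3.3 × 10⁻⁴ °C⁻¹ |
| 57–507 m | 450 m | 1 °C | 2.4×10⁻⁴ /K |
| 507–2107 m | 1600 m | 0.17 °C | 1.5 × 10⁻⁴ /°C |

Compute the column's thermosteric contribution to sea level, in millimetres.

0–57 m: 1.5 × 3.3×10⁻⁴ × 57 = 0.028215 m
2.4×10⁻⁴ × 450 × 1 = 0.10800 m
507–2107 m: 1.5×10⁻⁴ × 0.17 × 1600 = 0.04080 m
Δh = 0.028215 + 0.10800 + 0.04080 = 0.177015 m

Δh ≈ 177 mm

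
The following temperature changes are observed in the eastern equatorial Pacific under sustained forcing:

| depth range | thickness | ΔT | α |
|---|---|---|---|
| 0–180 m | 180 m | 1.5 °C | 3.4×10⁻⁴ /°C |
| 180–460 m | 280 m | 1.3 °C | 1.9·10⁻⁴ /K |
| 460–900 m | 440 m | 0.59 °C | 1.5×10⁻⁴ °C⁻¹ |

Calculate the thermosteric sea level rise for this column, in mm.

Layer 1: 180 × 1.5 × 3.4×10⁻⁴ = 0.09180 m
180–460 m: 1.3 × 1.9×10⁻⁴ × 280 = 0.06916 m
1.5×10⁻⁴ × 440 × 0.59 = 0.03894 m
Δh = 0.09180 + 0.06916 + 0.03894 = 0.19990 m

200 mm of thermosteric rise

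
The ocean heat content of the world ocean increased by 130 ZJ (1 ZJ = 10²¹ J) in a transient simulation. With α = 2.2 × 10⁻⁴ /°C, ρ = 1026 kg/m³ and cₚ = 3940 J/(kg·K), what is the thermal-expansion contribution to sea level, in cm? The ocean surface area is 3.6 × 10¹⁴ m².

about 1.97 cm

Per unit area: Q = 130×10²¹ / (3.6×10¹⁴) ≈ 3.611×10⁸ J/m²
Δh = αQ/(ρcₚ) = 2.2×10⁻⁴ × 3.611×10⁸ / (1026 × 3940) ≈ 0.019652 m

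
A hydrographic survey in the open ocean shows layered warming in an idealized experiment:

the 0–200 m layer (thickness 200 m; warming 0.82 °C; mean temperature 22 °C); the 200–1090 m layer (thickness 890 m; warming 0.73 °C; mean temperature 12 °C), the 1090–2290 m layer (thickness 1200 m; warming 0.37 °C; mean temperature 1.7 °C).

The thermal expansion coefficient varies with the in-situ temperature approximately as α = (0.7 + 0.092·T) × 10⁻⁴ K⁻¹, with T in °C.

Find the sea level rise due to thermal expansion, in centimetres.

Layer 1: α = (0.7 + 0.092×22)×10⁻⁴ = 2.724×10⁻⁴ K⁻¹
Layer 2: α = (0.7 + 0.092×12)×10⁻⁴ = 1.804×10⁻⁴ K⁻¹
Layer 3: α = (0.7 + 0.092×1.7)×10⁻⁴ = 0.8564×10⁻⁴ K⁻¹
Layer 1: 0.82 × 200 × 2.724×10⁻⁴ = 0.0446736 m
200–1090 m: 1.804×10⁻⁴ × 890 × 0.73 = 0.11720588 m
1200 × 0.37 × 0.8564×10⁻⁴ = 0.03802416 m
Δh = 0.0446736 + 0.11720588 + 0.03802416 = 0.19990364 m ≈ 20.0 cm

about 20.0 cm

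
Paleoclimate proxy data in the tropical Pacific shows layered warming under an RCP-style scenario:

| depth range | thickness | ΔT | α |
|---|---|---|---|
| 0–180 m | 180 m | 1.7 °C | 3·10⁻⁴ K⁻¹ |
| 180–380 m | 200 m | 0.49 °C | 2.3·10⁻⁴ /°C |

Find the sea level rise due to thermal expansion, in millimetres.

180 × 3×10⁻⁴ × 1.7 = 0.09180 m
Layer 2: 2.3×10⁻⁴ × 200 × 0.49 = 0.02254 m
Δh = 0.09180 + 0.02254 = 0.11434 m

114 mm of thermosteric rise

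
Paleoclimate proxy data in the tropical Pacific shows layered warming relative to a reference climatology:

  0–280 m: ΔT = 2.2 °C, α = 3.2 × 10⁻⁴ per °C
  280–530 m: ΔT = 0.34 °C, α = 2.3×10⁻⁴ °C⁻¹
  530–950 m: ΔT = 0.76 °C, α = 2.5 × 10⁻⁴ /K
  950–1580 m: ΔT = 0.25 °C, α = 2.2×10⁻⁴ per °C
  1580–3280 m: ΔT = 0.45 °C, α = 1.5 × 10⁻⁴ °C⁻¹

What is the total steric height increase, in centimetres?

45 cm

2.2 × 3.2×10⁻⁴ × 280 = 0.19712 m
280–530 m: 250 × 0.34 × 2.3×10⁻⁴ = 0.01955 m
Layer 3: 0.76 × 420 × 2.5×10⁻⁴ = 0.07980 m
2.2×10⁻⁴ × 630 × 0.25 = 0.03465 m
Layer 5: 1.5×10⁻⁴ × 0.45 × 1700 = 0.11475 m
Δh = 0.19712 + 0.01955 + 0.07980 + 0.03465 + 0.11475 = 0.44587 m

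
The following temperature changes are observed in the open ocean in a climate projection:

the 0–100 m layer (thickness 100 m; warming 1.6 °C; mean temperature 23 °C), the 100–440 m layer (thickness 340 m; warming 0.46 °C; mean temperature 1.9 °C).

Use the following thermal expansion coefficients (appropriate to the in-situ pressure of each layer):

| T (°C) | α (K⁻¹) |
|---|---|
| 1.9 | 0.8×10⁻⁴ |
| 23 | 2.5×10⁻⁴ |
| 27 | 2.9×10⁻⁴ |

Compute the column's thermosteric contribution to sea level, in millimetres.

Layer 1 at 23 °C → α = 2.5×10⁻⁴ K⁻¹
Layer 2 at 1.9 °C → α = 0.8×10⁻⁴ K⁻¹
Layer 1: 1.6 × 100 × 2.5×10⁻⁴ = 0.04000 m
340 × 0.8×10⁻⁴ × 0.46 = 0.012512 m
Δh = 0.04000 + 0.012512 = 0.052512 m ≈ 52.5 mm

52.5 mm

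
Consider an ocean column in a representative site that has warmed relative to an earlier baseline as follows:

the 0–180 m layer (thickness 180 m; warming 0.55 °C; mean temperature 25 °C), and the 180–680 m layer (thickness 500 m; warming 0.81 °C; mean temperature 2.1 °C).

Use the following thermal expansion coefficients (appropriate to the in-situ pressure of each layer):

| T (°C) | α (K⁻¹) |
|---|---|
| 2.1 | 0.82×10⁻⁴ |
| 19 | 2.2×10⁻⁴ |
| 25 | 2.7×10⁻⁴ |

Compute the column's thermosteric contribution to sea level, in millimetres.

Layer 1 at 25 °C → α = 2.7×10⁻⁴ K⁻¹
Layer 2 at 2.1 °C → α = 0.82×10⁻⁴ K⁻¹
0.55 × 180 × 2.7×10⁻⁴ = 0.02673 m
0.82×10⁻⁴ × 0.81 × 500 = 0.03321 m
Δh = 0.02673 + 0.03321 = 0.05994 m ≈ 59.9 mm

59.9 mm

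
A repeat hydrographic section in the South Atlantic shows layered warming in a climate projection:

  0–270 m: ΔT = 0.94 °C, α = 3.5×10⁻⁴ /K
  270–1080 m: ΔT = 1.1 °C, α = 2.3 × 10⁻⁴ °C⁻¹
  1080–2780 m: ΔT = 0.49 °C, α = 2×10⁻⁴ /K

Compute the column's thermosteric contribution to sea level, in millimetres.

Δh ≈ 460 mm

3.5×10⁻⁴ × 270 × 0.94 = 0.08883 m
Layer 2: 810 × 2.3×10⁻⁴ × 1.1 = 0.20493 m
Layer 3: 2×10⁻⁴ × 0.49 × 1700 = 0.16660 m
Δh = 0.08883 + 0.20493 + 0.16660 = 0.46036 m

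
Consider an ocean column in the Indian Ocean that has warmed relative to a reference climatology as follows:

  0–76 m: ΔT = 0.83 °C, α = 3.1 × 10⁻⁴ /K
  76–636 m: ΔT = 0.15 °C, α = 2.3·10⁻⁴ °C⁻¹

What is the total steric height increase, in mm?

Δh = 38.9 mm

0–76 m: 3.1×10⁻⁴ × 76 × 0.83 = 0.0195548 m
Layer 2: 2.3×10⁻⁴ × 560 × 0.15 = 0.01932 m
Δh = 0.0195548 + 0.01932 = 0.0388748 m ≈ 38.9 mm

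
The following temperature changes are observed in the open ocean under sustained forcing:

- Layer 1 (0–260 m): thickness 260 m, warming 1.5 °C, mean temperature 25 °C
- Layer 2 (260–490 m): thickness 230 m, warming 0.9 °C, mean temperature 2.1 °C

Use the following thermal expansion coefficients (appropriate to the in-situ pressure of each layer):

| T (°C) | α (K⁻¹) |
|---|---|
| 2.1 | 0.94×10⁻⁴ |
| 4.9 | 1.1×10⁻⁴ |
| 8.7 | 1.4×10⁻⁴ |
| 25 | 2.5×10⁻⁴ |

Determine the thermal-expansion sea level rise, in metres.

Δh = 0.117 m

Layer 1 at 25 °C → α = 2.5×10⁻⁴ K⁻¹
Layer 2 at 2.1 °C → α = 0.94×10⁻⁴ K⁻¹
0–260 m: 2.5×10⁻⁴ × 260 × 1.5 = 0.09750 m
260–490 m: 0.9 × 0.94×10⁻⁴ × 230 = 0.019458 m
Δh = 0.09750 + 0.019458 = 0.116958 m ≈ 0.117 m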